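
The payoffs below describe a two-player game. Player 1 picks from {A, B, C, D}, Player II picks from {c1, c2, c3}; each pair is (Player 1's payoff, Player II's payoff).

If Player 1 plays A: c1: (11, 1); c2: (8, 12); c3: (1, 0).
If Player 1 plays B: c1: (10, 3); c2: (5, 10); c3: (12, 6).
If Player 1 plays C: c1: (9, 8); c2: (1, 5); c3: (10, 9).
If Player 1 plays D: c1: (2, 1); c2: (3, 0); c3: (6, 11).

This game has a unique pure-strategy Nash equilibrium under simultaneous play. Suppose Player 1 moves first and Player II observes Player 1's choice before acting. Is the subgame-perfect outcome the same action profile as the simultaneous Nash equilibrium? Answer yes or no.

no

Work backward from Player II's decision.
- A: BR = c2, leader payoff 8.
- B: BR = c2, leader payoff 5.
- C: BR = c3, leader payoff 10.
- D: BR = c3, leader payoff 6.
Among 8, 5, 10, 6, the best is 10 at C. Subgame-perfect outcome: (C, c3) with payoffs (10, 9).
For the simultaneous game, intersect best replies.
Player 1's best replies: c1→A; c2→A; c3→B.
Player II's best replies: A→c2; B→c2; C→c3; D→c3.
The unique mutual best reply is (A, c2), giving (8, 12).
Sequential outcome (C, c3) differs from the Nash profile (A, c2).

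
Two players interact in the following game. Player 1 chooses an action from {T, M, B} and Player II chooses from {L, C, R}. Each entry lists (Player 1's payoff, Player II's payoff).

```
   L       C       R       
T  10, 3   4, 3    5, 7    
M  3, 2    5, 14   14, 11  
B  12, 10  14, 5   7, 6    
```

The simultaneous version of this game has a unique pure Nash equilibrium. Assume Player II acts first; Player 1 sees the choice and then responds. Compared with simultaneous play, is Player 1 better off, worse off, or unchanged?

Solve by backward induction (Player II leads).
- L: Player 1 compares 10, 3, 12 and picks B; Player II would get 10.
- C: Player 1 compares 4, 5, 14 and picks B; Player II would get 5.
- R: Player 1 compares 5, 14, 7 and picks M; Player II would get 11.
Player II's induced payoffs are 10, 5, 11, so Player II commits to R. Subgame-perfect outcome: (M, R) with payoffs (14, 11).
Now find the simultaneous Nash equilibrium.
Player 1's best replies: L→B; C→B; R→M.
Player II's best replies: T→R; M→C; B→L.
The unique mutual best reply is (B, L), giving (12, 10).
Player 1 earns 14 sequentially versus 12 at the Nash outcome: better off.

better off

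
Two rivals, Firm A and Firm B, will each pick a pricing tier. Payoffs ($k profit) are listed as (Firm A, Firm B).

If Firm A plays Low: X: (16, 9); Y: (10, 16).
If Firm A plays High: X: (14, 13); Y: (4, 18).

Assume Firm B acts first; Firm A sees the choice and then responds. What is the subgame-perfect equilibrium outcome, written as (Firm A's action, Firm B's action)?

Backward induction with Firm B moving first.
- X: Firm A compares 16, 14 and picks Low; Firm B would get 9.
- Y: Firm A compares 10, 4 and picks Low; Firm B would get 16.
Among 9, 16, the best is 16 at Y. Subgame-perfect outcome: (Low, Y) with payoffs (10, 16).

(Low, Y)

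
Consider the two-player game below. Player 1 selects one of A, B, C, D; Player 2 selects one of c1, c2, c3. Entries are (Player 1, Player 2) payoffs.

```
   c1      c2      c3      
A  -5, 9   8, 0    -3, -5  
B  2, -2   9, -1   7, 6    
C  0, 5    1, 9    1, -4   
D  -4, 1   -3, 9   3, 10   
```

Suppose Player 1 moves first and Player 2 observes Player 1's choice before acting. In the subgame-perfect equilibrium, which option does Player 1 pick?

B

Work backward from Player 2's decision.
- A → Player 2 plays c1 (best of 9, 0, -5); Player 1 gets -5.
- B → Player 2 plays c3 (best of -2, -1, 6); Player 1 gets 7.
- C → Player 2 plays c2 (best of 5, 9, -4); Player 1 gets 1.
- D → Player 2 plays c3 (best of 1, 9, 10); Player 1 gets 3.
Maximizing over -5, 7, 1, 3, Player 1 chooses B. Subgame-perfect outcome: (B, c3) with payoffs (7, 6).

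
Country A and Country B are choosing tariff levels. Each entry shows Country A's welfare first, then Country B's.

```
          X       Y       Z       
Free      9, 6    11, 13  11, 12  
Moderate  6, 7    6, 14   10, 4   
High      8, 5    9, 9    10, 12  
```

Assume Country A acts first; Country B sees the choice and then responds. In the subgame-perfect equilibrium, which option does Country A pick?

Free

Country B best-responds to each possible Country A move:
- Free: Country B compares 6, 13, 12 and picks Y; Country A would get 11.
- Moderate: Country B compares 7, 14, 4 and picks Y; Country A would get 6.
- High: Country B compares 5, 9, 12 and picks Z; Country A would get 10.
Among 11, 6, 10, the best is 11 at Free. Subgame-perfect outcome: (Free, Y) with payoffs (11, 13).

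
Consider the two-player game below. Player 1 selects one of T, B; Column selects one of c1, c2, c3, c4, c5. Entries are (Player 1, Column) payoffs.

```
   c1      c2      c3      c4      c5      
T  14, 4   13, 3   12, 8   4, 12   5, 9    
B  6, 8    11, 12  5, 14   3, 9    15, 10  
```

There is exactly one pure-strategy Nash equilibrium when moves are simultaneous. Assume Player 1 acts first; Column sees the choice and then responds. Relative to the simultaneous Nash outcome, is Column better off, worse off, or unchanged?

Backward induction with Player 1 moving first.
- T → Column plays c4 (best of 4, 3, 8, 12, 9); Player 1 gets 4.
- B → Column plays c3 (best of 8, 12, 14, 9, 10); Player 1 gets 5.
Player 1's induced payoffs are 4, 5, so Player 1 commits to B. Subgame-perfect outcome: (B, c3) with payoffs (5, 14).
Under simultaneous play:
Player 1's best replies: c1→T; c2→T; c3→T; c4→T; c5→B.
Column's best replies: T→c4; B→c3.
Only (T, c4) has each player best-responding; Nash payoffs (4, 12).
Column earns 14 sequentially versus 12 at the Nash outcome: better off.

better off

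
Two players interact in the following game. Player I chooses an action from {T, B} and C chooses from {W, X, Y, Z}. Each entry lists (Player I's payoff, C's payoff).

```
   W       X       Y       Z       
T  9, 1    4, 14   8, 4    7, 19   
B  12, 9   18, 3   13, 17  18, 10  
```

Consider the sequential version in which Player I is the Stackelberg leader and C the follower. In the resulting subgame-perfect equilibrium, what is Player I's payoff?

13

Backward induction with Player I moving first.
- T: C compares 1, 14, 4, 19 and picks Z; Player I would get 7.
- B: C compares 9, 3, 17, 10 and picks Y; Player I would get 13.
Maximizing over 7, 13, Player I chooses B. Subgame-perfect outcome: (B, Y) with payoffs (13, 17).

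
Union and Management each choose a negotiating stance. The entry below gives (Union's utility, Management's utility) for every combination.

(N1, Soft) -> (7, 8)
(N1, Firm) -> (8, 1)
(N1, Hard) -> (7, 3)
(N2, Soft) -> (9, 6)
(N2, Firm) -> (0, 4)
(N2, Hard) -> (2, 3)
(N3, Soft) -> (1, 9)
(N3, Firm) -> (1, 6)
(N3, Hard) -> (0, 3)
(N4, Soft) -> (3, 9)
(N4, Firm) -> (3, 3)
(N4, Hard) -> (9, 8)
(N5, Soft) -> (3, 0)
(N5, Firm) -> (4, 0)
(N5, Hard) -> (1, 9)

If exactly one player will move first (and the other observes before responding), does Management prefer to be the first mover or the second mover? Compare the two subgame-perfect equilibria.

If Union leads: Management's best replies are N1→Soft, N2→Soft, N3→Soft, N4→Soft, N5→Hard; Union's induced payoffs 7, 9, 1, 3, 1; outcome (N2, Soft), payoffs (9, 6).
If Management leads: Union's best replies are Soft→N2, Firm→N1, Hard→N4; Management's induced payoffs 6, 1, 8; outcome (N4, Hard), payoffs (9, 8).
Management gets 8 moving first and 6 moving second, so Management prefers to move first.

first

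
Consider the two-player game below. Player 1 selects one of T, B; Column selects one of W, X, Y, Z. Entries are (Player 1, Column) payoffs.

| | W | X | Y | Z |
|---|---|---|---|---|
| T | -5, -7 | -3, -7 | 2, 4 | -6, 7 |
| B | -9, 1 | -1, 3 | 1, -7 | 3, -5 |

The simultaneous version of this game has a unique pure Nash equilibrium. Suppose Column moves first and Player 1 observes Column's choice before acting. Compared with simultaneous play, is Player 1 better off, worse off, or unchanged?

Backward induction with Column moving first.
- W: BR = T, leader payoff -7.
- X: BR = B, leader payoff 3.
- Y: BR = T, leader payoff 4.
- Z: BR = B, leader payoff -5.
Maximizing over -7, 3, 4, -5, Column chooses Y. Subgame-perfect outcome: (T, Y) with payoffs (2, 4).
Now find the simultaneous Nash equilibrium.
Player 1's best replies: W→T; X→B; Y→T; Z→B.
Column's best replies: T→Z; B→X.
Only (B, X) has each player best-responding; Nash payoffs (-1, 3).
Player 1 earns 2 sequentially versus -1 at the Nash outcome: better off.

better off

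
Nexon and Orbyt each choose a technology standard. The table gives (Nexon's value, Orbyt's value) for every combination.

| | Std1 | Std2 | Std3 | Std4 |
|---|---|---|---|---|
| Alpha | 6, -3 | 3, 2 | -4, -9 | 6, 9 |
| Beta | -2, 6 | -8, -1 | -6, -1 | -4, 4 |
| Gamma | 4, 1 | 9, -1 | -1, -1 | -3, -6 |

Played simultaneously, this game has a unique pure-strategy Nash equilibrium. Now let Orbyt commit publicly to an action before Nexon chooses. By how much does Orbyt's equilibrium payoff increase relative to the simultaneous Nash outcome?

0

Nexon best-responds to each possible Orbyt move:
- Std1 → Nexon plays Alpha (best of 6, -2, 4); Orbyt gets -3.
- Std2 → Nexon plays Gamma (best of 3, -8, 9); Orbyt gets -1.
- Std3 → Nexon plays Gamma (best of -4, -6, -1); Orbyt gets -1.
- Std4 → Nexon plays Alpha (best of 6, -4, -3); Orbyt gets 9.
Maximizing over -3, -1, -1, 9, Orbyt chooses Std4. Subgame-perfect outcome: (Alpha, Std4) with payoffs (6, 9).
Now find the simultaneous Nash equilibrium.
Nexon's best replies: Std1→Alpha; Std2→Gamma; Std3→Gamma; Std4→Alpha.
Orbyt's best replies: Alpha→Std4; Beta→Std1; Gamma→Std1.
The unique mutual best reply is (Alpha, Std4), giving (6, 9).
Orbyt's commitment gain: 9 − 9 = 0.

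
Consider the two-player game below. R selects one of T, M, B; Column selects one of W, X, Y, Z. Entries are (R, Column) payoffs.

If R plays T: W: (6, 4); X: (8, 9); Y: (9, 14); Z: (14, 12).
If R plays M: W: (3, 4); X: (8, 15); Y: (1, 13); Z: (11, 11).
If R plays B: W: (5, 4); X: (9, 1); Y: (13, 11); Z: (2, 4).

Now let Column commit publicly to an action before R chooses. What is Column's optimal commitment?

Z

Work backward from R's decision.
- W → R plays T (best of 6, 3, 5); Column gets 4.
- X → R plays B (best of 8, 8, 9); Column gets 1.
- Y → R plays B (best of 9, 1, 13); Column gets 11.
- Z → R plays T (best of 14, 11, 2); Column gets 12.
Among 4, 1, 11, 12, the best is 12 at Z. Subgame-perfect outcome: (T, Z) with payoffs (14, 12).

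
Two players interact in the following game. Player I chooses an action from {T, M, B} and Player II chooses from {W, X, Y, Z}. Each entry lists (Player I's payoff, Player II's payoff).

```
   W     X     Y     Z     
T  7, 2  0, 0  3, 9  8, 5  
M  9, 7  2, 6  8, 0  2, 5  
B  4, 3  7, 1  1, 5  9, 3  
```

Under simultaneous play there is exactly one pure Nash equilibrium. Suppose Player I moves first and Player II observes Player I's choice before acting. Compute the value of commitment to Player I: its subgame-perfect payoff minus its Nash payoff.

Player II best-responds to each possible Player I move:
- T: Player II compares 2, 0, 9, 5 and picks Y; Player I would get 3.
- M: Player II compares 7, 6, 0, 5 and picks W; Player I would get 9.
- B: Player II compares 3, 1, 5, 3 and picks Y; Player I would get 1.
Maximizing over 3, 9, 1, Player I chooses M. Subgame-perfect outcome: (M, W) with payoffs (9, 7).
For the simultaneous game, intersect best replies.
Player I's best replies: W→M; X→B; Y→M; Z→B.
Player II's best replies: T→Y; M→W; B→Y.
The unique mutual best reply is (M, W), giving (9, 7).
Player I's commitment gain: 9 − 9 = 0.

0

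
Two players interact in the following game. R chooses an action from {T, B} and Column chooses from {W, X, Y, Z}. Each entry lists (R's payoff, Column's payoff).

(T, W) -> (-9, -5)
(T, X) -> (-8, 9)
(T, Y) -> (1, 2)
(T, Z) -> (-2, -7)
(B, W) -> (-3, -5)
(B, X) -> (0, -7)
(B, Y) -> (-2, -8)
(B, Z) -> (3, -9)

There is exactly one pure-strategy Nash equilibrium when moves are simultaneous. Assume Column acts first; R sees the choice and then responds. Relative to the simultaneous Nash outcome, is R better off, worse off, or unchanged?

Backward induction with Column moving first.
- W → R plays B (best of -9, -3); Column gets -5.
- X → R plays B (best of -8, 0); Column gets -7.
- Y → R plays T (best of 1, -2); Column gets 2.
- Z → R plays B (best of -2, 3); Column gets -9.
Among -5, -7, 2, -9, the best is 2 at Y. Subgame-perfect outcome: (T, Y) with payoffs (1, 2).
Under simultaneous play:
R's best replies: W→B; X→B; Y→T; Z→B.
Column's best replies: T→X; B→W.
Only (B, W) has each player best-responding; Nash payoffs (-3, -5).
R earns 1 sequentially versus -3 at the Nash outcome: better off.

better off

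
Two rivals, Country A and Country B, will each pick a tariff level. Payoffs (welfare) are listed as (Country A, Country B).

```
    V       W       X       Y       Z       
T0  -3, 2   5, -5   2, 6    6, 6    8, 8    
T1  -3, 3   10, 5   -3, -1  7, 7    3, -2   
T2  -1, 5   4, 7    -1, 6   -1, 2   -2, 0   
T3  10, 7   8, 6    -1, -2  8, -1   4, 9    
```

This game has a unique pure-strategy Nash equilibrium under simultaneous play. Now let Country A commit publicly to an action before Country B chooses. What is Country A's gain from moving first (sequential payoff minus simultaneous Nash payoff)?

Solve by backward induction (Country A leads).
- T0: Country B compares 2, -5, 6, 6, 8 and picks Z; Country A would get 8.
- T1: Country B compares 3, 5, -1, 7, -2 and picks Y; Country A would get 7.
- T2: Country B compares 5, 7, 6, 2, 0 and picks W; Country A would get 4.
- T3: Country B compares 7, 6, -2, -1, 9 and picks Z; Country A would get 4.
Country A's induced payoffs are 8, 7, 4, 4, so Country A commits to T0. Subgame-perfect outcome: (T0, Z) with payoffs (8, 8).
For the simultaneous game, intersect best replies.
Country A's best replies: V→T3; W→T1; X→T0; Y→T3; Z→T0.
Country B's best replies: T0→Z; T1→Y; T2→W; T3→Z.
The unique mutual best reply is (T0, Z), giving (8, 8).
Country A's commitment gain: 8 − 8 = 0.

0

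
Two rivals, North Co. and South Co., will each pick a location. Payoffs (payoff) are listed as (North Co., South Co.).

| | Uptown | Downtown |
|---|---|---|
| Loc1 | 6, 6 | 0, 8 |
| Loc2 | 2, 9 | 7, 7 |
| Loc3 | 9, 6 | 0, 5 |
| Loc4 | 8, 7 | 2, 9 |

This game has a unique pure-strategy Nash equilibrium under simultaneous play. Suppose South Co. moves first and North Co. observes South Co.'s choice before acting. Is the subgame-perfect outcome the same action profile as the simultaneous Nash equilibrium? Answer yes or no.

Solve by backward induction (South Co. leads).
- Uptown: North Co. compares 6, 2, 9, 8 and picks Loc3; South Co. would get 6.
- Downtown: North Co. compares 0, 7, 0, 2 and picks Loc2; South Co. would get 7.
Maximizing over 6, 7, South Co. chooses Downtown. Subgame-perfect outcome: (Loc2, Downtown) with payoffs (7, 7).
Now find the simultaneous Nash equilibrium.
North Co.'s best replies: Uptown→Loc3; Downtown→Loc2.
South Co.'s best replies: Loc1→Downtown; Loc2→Uptown; Loc3→Uptown; Loc4→Downtown.
Only (Loc3, Uptown) has each player best-responding; Nash payoffs (9, 6).
Sequential outcome (Loc2, Downtown) differs from the Nash profile (Loc3, Uptown).

no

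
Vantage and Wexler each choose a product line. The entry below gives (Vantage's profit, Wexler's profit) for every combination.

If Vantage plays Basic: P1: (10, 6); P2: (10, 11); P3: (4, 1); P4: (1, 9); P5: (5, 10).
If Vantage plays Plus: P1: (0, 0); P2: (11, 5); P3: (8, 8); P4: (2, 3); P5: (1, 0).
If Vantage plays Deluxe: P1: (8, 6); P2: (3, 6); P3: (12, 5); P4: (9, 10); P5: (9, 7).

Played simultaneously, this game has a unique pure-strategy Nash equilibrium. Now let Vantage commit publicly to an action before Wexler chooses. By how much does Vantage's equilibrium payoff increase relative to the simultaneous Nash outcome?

Solve by backward induction (Vantage leads).
- Basic → Wexler plays P2 (best of 6, 11, 1, 9, 10); Vantage gets 10.
- Plus → Wexler plays P3 (best of 0, 5, 8, 3, 0); Vantage gets 8.
- Deluxe → Wexler plays P4 (best of 6, 6, 5, 10, 7); Vantage gets 9.
Among 10, 8, 9, the best is 10 at Basic. Subgame-perfect outcome: (Basic, P2) with payoffs (10, 11).
Under simultaneous play:
Vantage's best replies: P1→Basic; P2→Plus; P3→Deluxe; P4→Deluxe; P5→Deluxe.
Wexler's best replies: Basic→P2; Plus→P3; Deluxe→P4.
Only (Deluxe, P4) has each player best-responding; Nash payoffs (9, 10).
Vantage's commitment gain: 10 − 9 = 1.

1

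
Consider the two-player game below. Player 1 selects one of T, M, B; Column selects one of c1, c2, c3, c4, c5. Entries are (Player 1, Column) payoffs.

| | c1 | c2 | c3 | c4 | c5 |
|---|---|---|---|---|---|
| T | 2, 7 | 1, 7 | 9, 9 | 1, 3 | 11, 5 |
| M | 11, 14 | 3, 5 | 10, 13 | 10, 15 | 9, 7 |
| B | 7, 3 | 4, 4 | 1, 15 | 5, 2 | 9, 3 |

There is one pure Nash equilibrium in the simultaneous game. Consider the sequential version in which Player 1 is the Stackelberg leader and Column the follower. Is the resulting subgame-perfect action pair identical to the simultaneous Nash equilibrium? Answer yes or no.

yes

Solve by backward induction (Player 1 leads).
- T: Column compares 7, 7, 9, 3, 5 and picks c3; Player 1 would get 9.
- M: Column compares 14, 5, 13, 15, 7 and picks c4; Player 1 would get 10.
- B: Column compares 3, 4, 15, 2, 3 and picks c3; Player 1 would get 1.
Player 1's induced payoffs are 9, 10, 1, so Player 1 commits to M. Subgame-perfect outcome: (M, c4) with payoffs (10, 15).
For the simultaneous game, intersect best replies.
Player 1's best replies: c1→M; c2→B; c3→M; c4→M; c5→T.
Column's best replies: T→c3; M→c4; B→c3.
The unique mutual best reply is (M, c4), giving (10, 15).
Sequential outcome (M, c4) coincides with the Nash profile (M, c4).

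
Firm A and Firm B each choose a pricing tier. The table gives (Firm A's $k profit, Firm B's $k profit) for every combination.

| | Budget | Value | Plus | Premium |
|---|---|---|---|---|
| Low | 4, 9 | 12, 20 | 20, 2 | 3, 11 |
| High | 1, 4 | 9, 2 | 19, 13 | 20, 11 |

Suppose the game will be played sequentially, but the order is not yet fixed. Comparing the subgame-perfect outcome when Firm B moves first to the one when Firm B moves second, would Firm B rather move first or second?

If Firm A leads: Firm B's best replies are Low→Value, High→Plus; Firm A's induced payoffs 12, 19; outcome (High, Plus), payoffs (19, 13).
If Firm B leads: Firm A's best replies are Budget→Low, Value→Low, Plus→Low, Premium→High; Firm B's induced payoffs 9, 20, 2, 11; outcome (Low, Value), payoffs (12, 20).
Firm B gets 20 moving first and 13 moving second, so Firm B prefers to move first.

first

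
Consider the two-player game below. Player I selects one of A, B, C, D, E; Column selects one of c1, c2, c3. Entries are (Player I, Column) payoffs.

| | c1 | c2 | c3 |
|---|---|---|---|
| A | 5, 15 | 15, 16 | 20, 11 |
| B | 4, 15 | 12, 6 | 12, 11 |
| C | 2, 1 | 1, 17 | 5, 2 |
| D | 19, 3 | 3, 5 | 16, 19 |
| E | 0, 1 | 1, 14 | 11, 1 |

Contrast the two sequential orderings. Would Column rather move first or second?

second

If Player I leads: Column's best replies are A→c2, B→c1, C→c2, D→c3, E→c2; Player I's induced payoffs 15, 4, 1, 16, 1; outcome (D, c3), payoffs (16, 19).
If Column leads: Player I's best replies are c1→D, c2→A, c3→A; Column's induced payoffs 3, 16, 11; outcome (A, c2), payoffs (15, 16).
Column gets 16 moving first and 19 moving second, so Column prefers to move second.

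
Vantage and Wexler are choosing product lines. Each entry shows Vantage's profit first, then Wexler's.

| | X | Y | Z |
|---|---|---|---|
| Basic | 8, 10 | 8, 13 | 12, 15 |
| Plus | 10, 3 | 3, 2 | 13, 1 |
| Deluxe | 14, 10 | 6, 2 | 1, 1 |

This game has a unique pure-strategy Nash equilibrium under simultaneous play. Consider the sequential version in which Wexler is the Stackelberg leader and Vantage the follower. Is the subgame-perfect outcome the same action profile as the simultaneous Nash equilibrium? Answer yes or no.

no

Work backward from Vantage's decision.
- X → Vantage plays Deluxe (best of 8, 10, 14); Wexler gets 10.
- Y → Vantage plays Basic (best of 8, 3, 6); Wexler gets 13.
- Z → Vantage plays Plus (best of 12, 13, 1); Wexler gets 1.
Wexler's induced payoffs are 10, 13, 1, so Wexler commits to Y. Subgame-perfect outcome: (Basic, Y) with payoffs (8, 13).
Under simultaneous play:
Vantage's best replies: X→Deluxe; Y→Basic; Z→Plus.
Wexler's best replies: Basic→Z; Plus→X; Deluxe→X.
Only (Deluxe, X) has each player best-responding; Nash payoffs (14, 10).
Sequential outcome (Basic, Y) differs from the Nash profile (Deluxe, X).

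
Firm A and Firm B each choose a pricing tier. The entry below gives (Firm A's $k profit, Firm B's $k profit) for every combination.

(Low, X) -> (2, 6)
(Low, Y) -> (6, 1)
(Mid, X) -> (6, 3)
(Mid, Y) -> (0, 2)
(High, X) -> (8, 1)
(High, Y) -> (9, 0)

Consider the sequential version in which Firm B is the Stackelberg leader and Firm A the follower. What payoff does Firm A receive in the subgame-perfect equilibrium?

Backward induction with Firm B moving first.
- X: Firm A compares 2, 6, 8 and picks High; Firm B would get 1.
- Y: Firm A compares 6, 0, 9 and picks High; Firm B would get 0.
Among 1, 0, the best is 1 at X. Subgame-perfect outcome: (High, X) with payoffs (8, 1).

8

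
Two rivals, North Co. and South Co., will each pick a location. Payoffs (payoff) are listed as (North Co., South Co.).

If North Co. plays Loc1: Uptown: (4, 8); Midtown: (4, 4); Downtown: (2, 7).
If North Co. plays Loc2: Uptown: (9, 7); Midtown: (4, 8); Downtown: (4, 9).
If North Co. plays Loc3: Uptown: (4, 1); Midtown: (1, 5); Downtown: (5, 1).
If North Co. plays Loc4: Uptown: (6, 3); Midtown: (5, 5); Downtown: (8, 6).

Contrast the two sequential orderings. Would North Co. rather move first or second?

If North Co. leads: South Co.'s best replies are Loc1→Uptown, Loc2→Downtown, Loc3→Midtown, Loc4→Downtown; North Co.'s induced payoffs 4, 4, 1, 8; outcome (Loc4, Downtown), payoffs (8, 6).
If South Co. leads: North Co.'s best replies are Uptown→Loc2, Midtown→Loc4, Downtown→Loc4; South Co.'s induced payoffs 7, 5, 6; outcome (Loc2, Uptown), payoffs (9, 7).
North Co. gets 8 moving first and 9 moving second, so North Co. prefers to move second.

second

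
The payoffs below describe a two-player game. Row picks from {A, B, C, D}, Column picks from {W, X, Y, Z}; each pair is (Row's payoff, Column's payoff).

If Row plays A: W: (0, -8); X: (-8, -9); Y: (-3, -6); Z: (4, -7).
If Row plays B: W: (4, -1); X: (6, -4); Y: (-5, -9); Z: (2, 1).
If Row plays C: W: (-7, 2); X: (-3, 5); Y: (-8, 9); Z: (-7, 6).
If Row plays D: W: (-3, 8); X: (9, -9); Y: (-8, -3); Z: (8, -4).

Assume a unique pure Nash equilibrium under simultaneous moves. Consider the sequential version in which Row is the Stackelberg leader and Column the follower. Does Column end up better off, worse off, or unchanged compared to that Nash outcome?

better off

Backward induction with Row moving first.
- A: Column compares -8, -9, -6, -7 and picks Y; Row would get -3.
- B: Column compares -1, -4, -9, 1 and picks Z; Row would get 2.
- C: Column compares 2, 5, 9, 6 and picks Y; Row would get -8.
- D: Column compares 8, -9, -3, -4 and picks W; Row would get -3.
Row's induced payoffs are -3, 2, -8, -3, so Row commits to B. Subgame-perfect outcome: (B, Z) with payoffs (2, 1).
Now find the simultaneous Nash equilibrium.
Row's best replies: W→B; X→D; Y→A; Z→D.
Column's best replies: A→Y; B→Z; C→Y; D→W.
The unique mutual best reply is (A, Y), giving (-3, -6).
Column earns 1 sequentially versus -6 at the Nash outcome: better off.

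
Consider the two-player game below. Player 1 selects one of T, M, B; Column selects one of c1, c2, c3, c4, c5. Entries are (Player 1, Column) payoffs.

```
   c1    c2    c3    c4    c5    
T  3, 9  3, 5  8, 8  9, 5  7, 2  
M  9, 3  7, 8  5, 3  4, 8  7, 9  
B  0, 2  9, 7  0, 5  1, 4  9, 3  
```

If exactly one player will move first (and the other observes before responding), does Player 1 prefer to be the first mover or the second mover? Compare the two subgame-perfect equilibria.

If Player 1 leads: Column's best replies are T→c1, M→c5, B→c2; Player 1's induced payoffs 3, 7, 9; outcome (B, c2), payoffs (9, 7).
If Column leads: Player 1's best replies are c1→M, c2→B, c3→T, c4→T, c5→B; Column's induced payoffs 3, 7, 8, 5, 3; outcome (T, c3), payoffs (8, 8).
Player 1 gets 9 moving first and 8 moving second, so Player 1 prefers to move first.

first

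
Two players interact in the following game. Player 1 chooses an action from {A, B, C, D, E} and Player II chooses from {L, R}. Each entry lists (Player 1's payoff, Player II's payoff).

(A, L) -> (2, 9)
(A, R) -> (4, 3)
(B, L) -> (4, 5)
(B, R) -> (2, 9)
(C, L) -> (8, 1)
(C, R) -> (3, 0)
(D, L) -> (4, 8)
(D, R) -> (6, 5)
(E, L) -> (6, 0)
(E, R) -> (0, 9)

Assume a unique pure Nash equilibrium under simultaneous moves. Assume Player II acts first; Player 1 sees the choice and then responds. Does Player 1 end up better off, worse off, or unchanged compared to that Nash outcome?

worse off

Solve by backward induction (Player II leads).
- L: BR = C, leader payoff 1.
- R: BR = D, leader payoff 5.
Player II's induced payoffs are 1, 5, so Player II commits to R. Subgame-perfect outcome: (D, R) with payoffs (6, 5).
Under simultaneous play:
Player 1's best replies: L→C; R→D.
Player II's best replies: A→L; B→R; C→L; D→L; E→R.
The unique mutual best reply is (C, L), giving (8, 1).
Player 1 earns 6 sequentially versus 8 at the Nash outcome: worse off.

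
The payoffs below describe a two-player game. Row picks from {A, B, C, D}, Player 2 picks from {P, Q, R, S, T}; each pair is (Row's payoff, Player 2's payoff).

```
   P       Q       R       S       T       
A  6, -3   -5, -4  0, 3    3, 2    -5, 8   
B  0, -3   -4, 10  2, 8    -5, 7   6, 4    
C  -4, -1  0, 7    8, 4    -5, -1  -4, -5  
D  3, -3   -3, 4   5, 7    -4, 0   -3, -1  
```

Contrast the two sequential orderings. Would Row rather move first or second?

If Row leads: Player 2's best replies are A→T, B→Q, C→Q, D→R; Row's induced payoffs -5, -4, 0, 5; outcome (D, R), payoffs (5, 7).
If Player 2 leads: Row's best replies are P→A, Q→C, R→C, S→A, T→B; Player 2's induced payoffs -3, 7, 4, 2, 4; outcome (C, Q), payoffs (0, 7).
Row gets 5 moving first and 0 moving second, so Row prefers to move first.

first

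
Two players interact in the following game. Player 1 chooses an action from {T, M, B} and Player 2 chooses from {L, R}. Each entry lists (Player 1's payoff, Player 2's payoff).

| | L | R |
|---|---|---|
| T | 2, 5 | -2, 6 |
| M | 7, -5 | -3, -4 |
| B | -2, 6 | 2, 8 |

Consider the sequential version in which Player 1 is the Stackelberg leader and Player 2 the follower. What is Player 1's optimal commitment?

B

Solve by backward induction (Player 1 leads).
- T: BR = R, leader payoff -2.
- M: BR = R, leader payoff -3.
- B: BR = R, leader payoff 2.
Player 1's induced payoffs are -2, -3, 2, so Player 1 commits to B. Subgame-perfect outcome: (B, R) with payoffs (2, 8).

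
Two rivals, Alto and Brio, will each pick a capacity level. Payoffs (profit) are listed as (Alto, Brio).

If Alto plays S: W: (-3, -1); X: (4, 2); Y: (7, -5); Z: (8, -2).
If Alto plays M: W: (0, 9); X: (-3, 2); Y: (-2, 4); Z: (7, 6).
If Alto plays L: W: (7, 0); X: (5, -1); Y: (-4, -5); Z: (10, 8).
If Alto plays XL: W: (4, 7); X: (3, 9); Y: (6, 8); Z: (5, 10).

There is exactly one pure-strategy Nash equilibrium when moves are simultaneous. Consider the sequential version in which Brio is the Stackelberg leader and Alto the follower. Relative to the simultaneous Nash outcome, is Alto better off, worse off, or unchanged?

Backward induction with Brio moving first.
- W: Alto compares -3, 0, 7, 4 and picks L; Brio would get 0.
- X: Alto compares 4, -3, 5, 3 and picks L; Brio would get -1.
- Y: Alto compares 7, -2, -4, 6 and picks S; Brio would get -5.
- Z: Alto compares 8, 7, 10, 5 and picks L; Brio would get 8.
Maximizing over 0, -1, -5, 8, Brio chooses Z. Subgame-perfect outcome: (L, Z) with payoffs (10, 8).
Under simultaneous play:
Alto's best replies: W→L; X→L; Y→S; Z→L.
Brio's best replies: S→X; M→W; L→Z; XL→Z.
The unique mutual best reply is (L, Z), giving (10, 8).
Alto earns 10 sequentially versus 10 at the Nash outcome: unchanged.

unchanged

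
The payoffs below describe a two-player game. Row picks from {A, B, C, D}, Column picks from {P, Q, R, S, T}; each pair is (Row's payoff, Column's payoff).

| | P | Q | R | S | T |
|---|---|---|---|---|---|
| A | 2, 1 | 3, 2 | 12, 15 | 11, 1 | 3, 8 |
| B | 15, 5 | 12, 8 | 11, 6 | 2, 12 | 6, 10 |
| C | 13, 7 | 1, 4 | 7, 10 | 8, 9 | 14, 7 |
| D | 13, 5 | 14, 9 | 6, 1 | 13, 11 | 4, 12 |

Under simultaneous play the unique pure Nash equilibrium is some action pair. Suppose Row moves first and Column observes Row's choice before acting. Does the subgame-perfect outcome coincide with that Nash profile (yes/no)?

Solve by backward induction (Row leads).
- A → Column plays R (best of 1, 2, 15, 1, 8); Row gets 12.
- B → Column plays S (best of 5, 8, 6, 12, 10); Row gets 2.
- C → Column plays R (best of 7, 4, 10, 9, 7); Row gets 7.
- D → Column plays T (best of 5, 9, 1, 11, 12); Row gets 4.
Maximizing over 12, 2, 7, 4, Row chooses A. Subgame-perfect outcome: (A, R) with payoffs (12, 15).
Now find the simultaneous Nash equilibrium.
Row's best replies: P→B; Q→D; R→A; S→D; T→C.
Column's best replies: A→R; B→S; C→R; D→T.
The unique mutual best reply is (A, R), giving (12, 15).
Sequential outcome (A, R) coincides with the Nash profile (A, R).

yes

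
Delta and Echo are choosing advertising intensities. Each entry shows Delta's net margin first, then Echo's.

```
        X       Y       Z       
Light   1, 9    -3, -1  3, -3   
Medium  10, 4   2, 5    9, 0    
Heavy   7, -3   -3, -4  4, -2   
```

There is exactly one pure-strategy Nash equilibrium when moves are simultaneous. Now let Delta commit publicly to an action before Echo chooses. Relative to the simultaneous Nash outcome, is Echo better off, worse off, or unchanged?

worse off

Work backward from Echo's decision.
- Light → Echo plays X (best of 9, -1, -3); Delta gets 1.
- Medium → Echo plays Y (best of 4, 5, 0); Delta gets 2.
- Heavy → Echo plays Z (best of -3, -4, -2); Delta gets 4.
Among 1, 2, 4, the best is 4 at Heavy. Subgame-perfect outcome: (Heavy, Z) with payoffs (4, -2).
For the simultaneous game, intersect best replies.
Delta's best replies: X→Medium; Y→Medium; Z→Medium.
Echo's best replies: Light→X; Medium→Y; Heavy→Z.
Only (Medium, Y) has each player best-responding; Nash payoffs (2, 5).
Echo earns -2 sequentially versus 5 at the Nash outcome: worse off.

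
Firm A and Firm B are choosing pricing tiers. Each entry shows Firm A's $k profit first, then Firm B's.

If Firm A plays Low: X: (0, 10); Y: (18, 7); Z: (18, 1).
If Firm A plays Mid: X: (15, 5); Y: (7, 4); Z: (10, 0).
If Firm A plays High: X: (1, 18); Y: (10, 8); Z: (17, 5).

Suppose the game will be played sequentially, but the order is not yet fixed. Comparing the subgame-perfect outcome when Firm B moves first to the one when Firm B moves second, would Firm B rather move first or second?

If Firm A leads: Firm B's best replies are Low→X, Mid→X, High→X; Firm A's induced payoffs 0, 15, 1; outcome (Mid, X), payoffs (15, 5).
If Firm B leads: Firm A's best replies are X→Mid, Y→Low, Z→Low; Firm B's induced payoffs 5, 7, 1; outcome (Low, Y), payoffs (18, 7).
Firm B gets 7 moving first and 5 moving second, so Firm B prefers to move first.

first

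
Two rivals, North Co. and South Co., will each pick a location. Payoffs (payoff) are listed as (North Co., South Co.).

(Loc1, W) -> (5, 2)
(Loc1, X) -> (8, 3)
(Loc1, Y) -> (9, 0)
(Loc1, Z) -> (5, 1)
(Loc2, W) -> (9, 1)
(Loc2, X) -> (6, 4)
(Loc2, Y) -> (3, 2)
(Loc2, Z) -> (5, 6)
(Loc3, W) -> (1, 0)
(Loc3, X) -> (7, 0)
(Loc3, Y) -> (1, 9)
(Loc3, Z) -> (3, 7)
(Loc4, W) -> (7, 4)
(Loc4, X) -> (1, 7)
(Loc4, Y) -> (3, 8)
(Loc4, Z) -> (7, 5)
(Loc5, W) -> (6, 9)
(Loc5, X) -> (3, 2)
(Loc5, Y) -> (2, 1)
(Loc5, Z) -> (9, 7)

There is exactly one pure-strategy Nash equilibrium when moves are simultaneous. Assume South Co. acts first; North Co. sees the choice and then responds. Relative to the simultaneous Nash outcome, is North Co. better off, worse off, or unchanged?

better off

Backward induction with South Co. moving first.
- W: North Co. compares 5, 9, 1, 7, 6 and picks Loc2; South Co. would get 1.
- X: North Co. compares 8, 6, 7, 1, 3 and picks Loc1; South Co. would get 3.
- Y: North Co. compares 9, 3, 1, 3, 2 and picks Loc1; South Co. would get 0.
- Z: North Co. compares 5, 5, 3, 7, 9 and picks Loc5; South Co. would get 7.
Maximizing over 1, 3, 0, 7, South Co. chooses Z. Subgame-perfect outcome: (Loc5, Z) with payoffs (9, 7).
For the simultaneous game, intersect best replies.
North Co.'s best replies: W→Loc2; X→Loc1; Y→Loc1; Z→Loc5.
South Co.'s best replies: Loc1→X; Loc2→Z; Loc3→Y; Loc4→Y; Loc5→W.
The unique mutual best reply is (Loc1, X), giving (8, 3).
North Co. earns 9 sequentially versus 8 at the Nash outcome: better off.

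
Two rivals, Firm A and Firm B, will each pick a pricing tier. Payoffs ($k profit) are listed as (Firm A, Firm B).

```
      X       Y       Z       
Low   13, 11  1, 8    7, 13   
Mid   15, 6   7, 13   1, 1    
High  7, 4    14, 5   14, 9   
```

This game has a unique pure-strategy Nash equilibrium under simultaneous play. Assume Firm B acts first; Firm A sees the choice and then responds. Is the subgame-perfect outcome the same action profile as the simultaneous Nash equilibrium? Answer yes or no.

yes

Firm A best-responds to each possible Firm B move:
- X: Firm A compares 13, 15, 7 and picks Mid; Firm B would get 6.
- Y: Firm A compares 1, 7, 14 and picks High; Firm B would get 5.
- Z: Firm A compares 7, 1, 14 and picks High; Firm B would get 9.
Firm B's induced payoffs are 6, 5, 9, so Firm B commits to Z. Subgame-perfect outcome: (High, Z) with payoffs (14, 9).
Now find the simultaneous Nash equilibrium.
Firm A's best replies: X→Mid; Y→High; Z→High.
Firm B's best replies: Low→Z; Mid→Y; High→Z.
The unique mutual best reply is (High, Z), giving (14, 9).
Sequential outcome (High, Z) coincides with the Nash profile (High, Z).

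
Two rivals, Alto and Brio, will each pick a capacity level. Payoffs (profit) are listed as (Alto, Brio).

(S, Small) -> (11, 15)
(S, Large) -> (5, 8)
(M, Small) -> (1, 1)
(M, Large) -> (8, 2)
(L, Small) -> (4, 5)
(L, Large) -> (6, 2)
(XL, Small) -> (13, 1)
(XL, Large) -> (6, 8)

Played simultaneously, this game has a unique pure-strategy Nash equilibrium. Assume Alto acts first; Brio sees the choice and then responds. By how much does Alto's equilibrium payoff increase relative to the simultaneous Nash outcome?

3

Solve by backward induction (Alto leads).
- S: BR = Small, leader payoff 11.
- M: BR = Large, leader payoff 8.
- L: BR = Small, leader payoff 4.
- XL: BR = Large, leader payoff 6.
Alto's induced payoffs are 11, 8, 4, 6, so Alto commits to S. Subgame-perfect outcome: (S, Small) with payoffs (11, 15).
Now find the simultaneous Nash equilibrium.
Alto's best replies: Small→XL; Large→M.
Brio's best replies: S→Small; M→Large; L→Small; XL→Large.
The unique mutual best reply is (M, Large), giving (8, 2).
Alto's commitment gain: 11 − 8 = 3.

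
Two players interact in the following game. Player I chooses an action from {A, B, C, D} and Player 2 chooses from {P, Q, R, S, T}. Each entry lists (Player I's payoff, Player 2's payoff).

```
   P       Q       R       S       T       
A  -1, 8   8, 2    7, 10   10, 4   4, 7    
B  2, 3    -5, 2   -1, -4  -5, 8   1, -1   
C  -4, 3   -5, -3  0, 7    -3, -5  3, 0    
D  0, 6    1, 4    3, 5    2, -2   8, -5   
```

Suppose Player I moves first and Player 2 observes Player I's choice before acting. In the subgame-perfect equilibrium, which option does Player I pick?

A

Work backward from Player 2's decision.
- A → Player 2 plays R (best of 8, 2, 10, 4, 7); Player I gets 7.
- B → Player 2 plays S (best of 3, 2, -4, 8, -1); Player I gets -5.
- C → Player 2 plays R (best of 3, -3, 7, -5, 0); Player I gets 0.
- D → Player 2 plays P (best of 6, 4, 5, -2, -5); Player I gets 0.
Player I's induced payoffs are 7, -5, 0, 0, so Player I commits to A. Subgame-perfect outcome: (A, R) with payoffs (7, 10).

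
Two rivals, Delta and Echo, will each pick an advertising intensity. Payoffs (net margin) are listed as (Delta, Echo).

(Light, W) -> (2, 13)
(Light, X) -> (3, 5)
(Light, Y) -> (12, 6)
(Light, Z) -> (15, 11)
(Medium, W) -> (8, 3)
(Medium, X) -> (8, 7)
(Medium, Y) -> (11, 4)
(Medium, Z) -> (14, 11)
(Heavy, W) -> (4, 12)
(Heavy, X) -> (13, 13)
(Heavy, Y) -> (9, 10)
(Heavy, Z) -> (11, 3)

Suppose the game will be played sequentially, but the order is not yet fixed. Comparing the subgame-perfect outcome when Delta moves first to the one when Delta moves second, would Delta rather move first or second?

If Delta leads: Echo's best replies are Light→W, Medium→Z, Heavy→X; Delta's induced payoffs 2, 14, 13; outcome (Medium, Z), payoffs (14, 11).
If Echo leads: Delta's best replies are W→Medium, X→Heavy, Y→Light, Z→Light; Echo's induced payoffs 3, 13, 6, 11; outcome (Heavy, X), payoffs (13, 13).
Delta gets 14 moving first and 13 moving second, so Delta prefers to move first.

first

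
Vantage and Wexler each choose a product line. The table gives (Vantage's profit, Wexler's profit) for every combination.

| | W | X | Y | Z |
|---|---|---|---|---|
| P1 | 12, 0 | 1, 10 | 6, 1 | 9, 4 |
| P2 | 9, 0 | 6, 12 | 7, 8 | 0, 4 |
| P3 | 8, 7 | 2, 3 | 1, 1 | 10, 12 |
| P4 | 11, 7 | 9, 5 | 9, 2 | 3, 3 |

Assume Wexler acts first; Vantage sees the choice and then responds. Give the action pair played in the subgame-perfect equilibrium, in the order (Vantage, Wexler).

(P3, Z)

Work backward from Vantage's decision.
- W: BR = P1, leader payoff 0.
- X: BR = P4, leader payoff 5.
- Y: BR = P4, leader payoff 2.
- Z: BR = P3, leader payoff 12.
Maximizing over 0, 5, 2, 12, Wexler chooses Z. Subgame-perfect outcome: (P3, Z) with payoffs (10, 12).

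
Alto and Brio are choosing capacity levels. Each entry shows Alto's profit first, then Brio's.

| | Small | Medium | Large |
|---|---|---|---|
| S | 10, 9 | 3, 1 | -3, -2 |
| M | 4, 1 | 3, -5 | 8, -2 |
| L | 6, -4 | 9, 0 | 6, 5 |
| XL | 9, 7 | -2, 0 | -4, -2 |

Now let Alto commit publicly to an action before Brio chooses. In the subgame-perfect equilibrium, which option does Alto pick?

Backward induction with Alto moving first.
- S: BR = Small, leader payoff 10.
- M: BR = Small, leader payoff 4.
- L: BR = Large, leader payoff 6.
- XL: BR = Small, leader payoff 9.
Alto's induced payoffs are 10, 4, 6, 9, so Alto commits to S. Subgame-perfect outcome: (S, Small) with payoffs (10, 9).

S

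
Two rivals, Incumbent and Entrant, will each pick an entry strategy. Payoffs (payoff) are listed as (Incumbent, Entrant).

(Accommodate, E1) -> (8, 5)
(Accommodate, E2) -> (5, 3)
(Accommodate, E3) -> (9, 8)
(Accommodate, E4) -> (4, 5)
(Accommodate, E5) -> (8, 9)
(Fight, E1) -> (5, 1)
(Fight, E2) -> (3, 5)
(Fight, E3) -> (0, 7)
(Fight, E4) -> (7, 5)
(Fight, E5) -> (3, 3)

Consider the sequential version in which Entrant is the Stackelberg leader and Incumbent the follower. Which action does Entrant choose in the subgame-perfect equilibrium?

Solve by backward induction (Entrant leads).
- E1: Incumbent compares 8, 5 and picks Accommodate; Entrant would get 5.
- E2: Incumbent compares 5, 3 and picks Accommodate; Entrant would get 3.
- E3: Incumbent compares 9, 0 and picks Accommodate; Entrant would get 8.
- E4: Incumbent compares 4, 7 and picks Fight; Entrant would get 5.
- E5: Incumbent compares 8, 3 and picks Accommodate; Entrant would get 9.
Maximizing over 5, 3, 8, 5, 9, Entrant chooses E5. Subgame-perfect outcome: (Accommodate, E5) with payoffs (8, 9).

E5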